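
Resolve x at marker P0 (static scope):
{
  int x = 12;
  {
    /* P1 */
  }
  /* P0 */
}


x declared in the same block as P0
x = 12


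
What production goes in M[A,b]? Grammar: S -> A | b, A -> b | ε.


For [A, b]: 'b' ∈ FIRST(b)
Entry: A -> b


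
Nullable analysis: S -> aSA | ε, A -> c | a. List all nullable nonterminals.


A nonterminal is nullable iff some alternative derives ε (directly, or every symbol in it is nullable)
Nullable: {S}


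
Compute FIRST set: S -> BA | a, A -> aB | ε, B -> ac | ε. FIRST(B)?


Per alternative of B: FIRST(ac) = {a}; FIRST(ε) = {ε}
FIRST(B) = {a, ε}


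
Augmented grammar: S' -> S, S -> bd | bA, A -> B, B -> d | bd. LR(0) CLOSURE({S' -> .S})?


Start: S' -> .S
For each item with dot before a nonterminal B, add B -> .γ for every B-production
Closure: [S' -> .S, S -> .bd, S -> .bA]


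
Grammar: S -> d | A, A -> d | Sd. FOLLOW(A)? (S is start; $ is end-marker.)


$ ∈ FOLLOW(S). For each A -> αBβ: add FIRST(β)\{ε} to FOLLOW(B); if β nullable, add FOLLOW(A).
FOLLOW(A) = {$, d}


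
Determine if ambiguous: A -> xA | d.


right-linear, alternatives start with distinct terminals 'x' vs 'd': unique leftmost derivation
Unambiguous


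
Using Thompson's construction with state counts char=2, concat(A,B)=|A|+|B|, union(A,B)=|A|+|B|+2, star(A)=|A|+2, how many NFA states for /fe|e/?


Syntax tree has 3 char leaf(s), 1 union(s), 0 star(s)
chars contribute 3×2 = 6; each union adds +2; each star adds +2
Total: 6 + 2 + 0 = 8 states


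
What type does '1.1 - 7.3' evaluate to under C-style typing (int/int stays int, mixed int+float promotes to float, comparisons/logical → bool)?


Operand types: float - float
Rule: mixed int/float promotes to float; int/int stays int
Result type: float


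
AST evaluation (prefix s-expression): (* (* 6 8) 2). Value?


Evaluate inner: (* 6 8) = 48
Evaluate root: (* 48 2) = 96
Result: 96


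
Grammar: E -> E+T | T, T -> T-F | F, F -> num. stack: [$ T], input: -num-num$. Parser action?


shift '-' to continue T -> T-F
Action: shift


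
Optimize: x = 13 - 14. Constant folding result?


13 - 14 = -1 at compile time
Optimized: x = -1


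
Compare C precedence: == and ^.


'==' is equality (level 6); '^' is bitwise XOR (level 4)
Higher level binds tighter
'==' has higher precedence than '^'


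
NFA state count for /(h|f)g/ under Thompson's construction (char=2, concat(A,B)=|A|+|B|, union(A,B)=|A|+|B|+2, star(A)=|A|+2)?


Syntax tree has 3 char leaf(s), 1 union(s), 0 star(s)
chars contribute 3×2 = 6; each union adds +2; each star adds +2
Total: 6 + 2 + 0 = 8 states


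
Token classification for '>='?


Pattern: operator symbol
Type: OPERATOR


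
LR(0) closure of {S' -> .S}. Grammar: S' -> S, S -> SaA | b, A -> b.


Start: S' -> .S
For each item with dot before a nonterminal B, add B -> .γ for every B-production
Closure: [S' -> .S, S -> .SaA, S -> .b]


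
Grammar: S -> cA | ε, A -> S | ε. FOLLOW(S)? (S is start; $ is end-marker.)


$ ∈ FOLLOW(S). For each A -> αBβ: add FIRST(β)\{ε} to FOLLOW(B); if β nullable, add FOLLOW(A).
FOLLOW(S) = {$}


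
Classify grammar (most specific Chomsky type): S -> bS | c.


Right-linear: every RHS is a terminal or a terminal followed by one nonterminal
Classification: Type 3 (Regular)


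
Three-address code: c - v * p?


Break into single-operator statements:
t1 = v * p
t2 = c - t1


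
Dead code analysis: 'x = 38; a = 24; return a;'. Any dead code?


x is assigned but never read
Dead: 'x = 38'


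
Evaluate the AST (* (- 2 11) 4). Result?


Evaluate inner: (- 2 11) = -9
Evaluate root: (* -9 4) = -36
Result: -36


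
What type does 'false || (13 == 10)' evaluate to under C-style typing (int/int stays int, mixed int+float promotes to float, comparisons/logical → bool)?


Operand types: bool || bool
Rule: logical operators take bool operands and yield bool
Result type: bool


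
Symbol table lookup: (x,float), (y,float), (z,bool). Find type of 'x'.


Lookup 'x' → type float


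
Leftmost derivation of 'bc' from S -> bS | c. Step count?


Derivation: S => bS => bc
Steps: 2


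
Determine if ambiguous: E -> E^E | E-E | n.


'n^n-n' has two parse trees (no precedence encoded between ^ and -)
Ambiguous


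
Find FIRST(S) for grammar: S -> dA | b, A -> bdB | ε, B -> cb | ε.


Per alternative of S: FIRST(dA) = {d}; FIRST(b) = {b}
FIRST(S) = {b, d}


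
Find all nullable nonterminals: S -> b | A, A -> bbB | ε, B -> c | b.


A nonterminal is nullable iff some alternative derives ε (directly, or every symbol in it is nullable)
Nullable: {A, S}


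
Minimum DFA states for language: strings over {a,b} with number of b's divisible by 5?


Track (count of b) mod 5: states 0..4, accept at 0
Minimal DFA: 5 states


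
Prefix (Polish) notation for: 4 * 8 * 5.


left-to-right (same/higher precedence on left): tree is (* (* 4 8) 5)
Prefix: * * 4 8 5


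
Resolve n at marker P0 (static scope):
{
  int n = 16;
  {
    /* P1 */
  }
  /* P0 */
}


n declared in the same block as P0
n = 16


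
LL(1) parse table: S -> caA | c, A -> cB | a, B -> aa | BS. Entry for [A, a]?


For [A, a]: 'a' ∈ FIRST(a)
Entry: A -> a


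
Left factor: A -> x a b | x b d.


Common prefix: 'x'
Factored: A -> x A', A' -> a b | b d


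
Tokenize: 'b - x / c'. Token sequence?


Scan left to right, longest-match per lexeme
Tokens: ID(b), OP(-), ID(x), OP(/), ID(c)


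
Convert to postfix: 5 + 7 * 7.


* has higher precedence, evaluate 7*7 first
Postfix: 5 7 7 * +


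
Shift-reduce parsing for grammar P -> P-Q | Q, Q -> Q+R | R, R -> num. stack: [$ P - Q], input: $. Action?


handle 'P-Q' on top; lookahead ∈ FOLLOW(P) = {-, $}
Action: reduce (P -> P-Q)


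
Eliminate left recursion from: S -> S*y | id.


Left-recursive alternatives: S*y; non-recursive: id
Introduce S': S -> idS', S' -> *yS' | ε


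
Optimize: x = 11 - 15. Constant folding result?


11 - 15 = -4 at compile time
Optimized: x = -4


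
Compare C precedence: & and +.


'+' is additive (level 9); '&' is bitwise AND (level 5)
Higher level binds tighter
'+' has higher precedence than '&'


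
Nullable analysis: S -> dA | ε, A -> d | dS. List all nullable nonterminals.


A nonterminal is nullable iff some alternative derives ε (directly, or every symbol in it is nullable)
Nullable: {S}


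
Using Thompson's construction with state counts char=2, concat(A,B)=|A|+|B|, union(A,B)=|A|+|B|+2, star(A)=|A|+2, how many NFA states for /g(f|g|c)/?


Syntax tree has 4 char leaf(s), 2 union(s), 0 star(s)
chars contribute 4×2 = 8; each union adds +2; each star adds +2
Total: 8 + 4 + 0 = 12 states


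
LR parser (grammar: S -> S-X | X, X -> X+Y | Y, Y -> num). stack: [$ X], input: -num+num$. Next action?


lookahead ∉ {+} so X won't extend; reduce S -> X
Action: reduce (S -> X)


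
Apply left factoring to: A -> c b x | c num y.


Common prefix: 'c'
Factored: A -> c A', A' -> b x | num y


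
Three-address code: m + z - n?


Break into single-operator statements:
t1 = m + z
t2 = t1 - n


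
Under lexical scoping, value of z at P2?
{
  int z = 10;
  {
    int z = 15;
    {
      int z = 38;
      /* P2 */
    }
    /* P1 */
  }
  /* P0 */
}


z declared in the same block as P2
z = 38


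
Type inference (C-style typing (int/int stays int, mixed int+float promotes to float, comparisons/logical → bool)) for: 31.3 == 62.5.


Operand types: float == float
Rule: comparison yields bool
Result type: bool


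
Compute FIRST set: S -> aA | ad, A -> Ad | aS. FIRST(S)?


Per alternative of S: FIRST(aA) = {a}; FIRST(ad) = {a}
FIRST(S) = {a}


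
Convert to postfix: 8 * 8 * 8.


Left to right (same or higher precedence on left)
Postfix: 8 8 * 8 *


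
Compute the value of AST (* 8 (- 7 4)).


Evaluate inner: (- 7 4) = 3
Evaluate root: (* 8 3) = 24
Result: 24


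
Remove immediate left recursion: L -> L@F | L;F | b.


Left-recursive alternatives: L@F, L;F; non-recursive: b
Introduce L': L -> bL', L' -> @FL' | ;FL' | ε


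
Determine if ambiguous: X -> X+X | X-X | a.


'a+a-a' has two parse trees (no precedence encoded between + and -)
Ambiguous


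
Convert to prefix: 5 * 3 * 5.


left-to-right (same/higher precedence on left): tree is (* (* 5 3) 5)
Prefix: * * 5 3 5


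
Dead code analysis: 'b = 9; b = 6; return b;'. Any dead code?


first assignment to b is overwritten before any read
Dead: 'b = 9'


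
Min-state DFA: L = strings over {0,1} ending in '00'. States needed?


Track the longest suffix of input matching a prefix of '00': 3 classes (prefixes of length 0..2)
Minimal DFA: 3 states


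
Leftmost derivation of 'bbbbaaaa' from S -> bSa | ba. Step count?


Derivation: S => bSa => bbSaa => bbbSaaa => bbbbaaaa
Steps: 4


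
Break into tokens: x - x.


Scan left to right, longest-match per lexeme
Tokens: ID(x), OP(-), ID(x)


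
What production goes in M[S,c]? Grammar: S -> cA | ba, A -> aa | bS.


For [S, c]: 'c' ∈ FIRST(cA)
Entry: S -> cA


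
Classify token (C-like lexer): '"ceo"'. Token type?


Pattern: double-quoted sequence
Type: STRING_LITERAL


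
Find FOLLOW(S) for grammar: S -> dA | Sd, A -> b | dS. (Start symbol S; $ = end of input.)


$ ∈ FOLLOW(S). For each A -> αBβ: add FIRST(β)\{ε} to FOLLOW(B); if β nullable, add FOLLOW(A).
FOLLOW(S) = {$, d}


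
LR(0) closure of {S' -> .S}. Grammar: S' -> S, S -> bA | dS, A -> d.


Start: S' -> .S
For each item with dot before a nonterminal B, add B -> .γ for every B-production
Closure: [S' -> .S, S -> .bA, S -> .dS]


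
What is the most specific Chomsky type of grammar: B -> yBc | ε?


Single nonterminal LHS, but y^n c^n is not regular
Classification: Type 2 (Context-Free)


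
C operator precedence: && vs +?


'+' is additive (level 9); '&&' is logical AND (level 2)
Higher level binds tighter
'+' has higher precedence than '&&'


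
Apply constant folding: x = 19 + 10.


19 + 10 = 29 at compile time
Optimized: x = 29


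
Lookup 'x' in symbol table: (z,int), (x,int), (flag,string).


Lookup 'x' → type int


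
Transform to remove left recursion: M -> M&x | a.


Left-recursive alternatives: M&x; non-recursive: a
Introduce M': M -> aM', M' -> &xM' | ε


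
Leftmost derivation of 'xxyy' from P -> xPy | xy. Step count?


Derivation: P => xPy => xxyy
Steps: 2


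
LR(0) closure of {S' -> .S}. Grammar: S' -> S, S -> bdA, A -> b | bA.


Start: S' -> .S
For each item with dot before a nonterminal B, add B -> .γ for every B-production
Closure: [S' -> .S, S -> .bdA]


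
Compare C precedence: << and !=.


'<<' is shift (level 8); '!=' is equality (level 6)
Higher level binds tighter
'<<' has higher precedence than '!='


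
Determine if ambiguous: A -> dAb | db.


balanced d^n…b^n: each string has a unique parse
Unambiguous


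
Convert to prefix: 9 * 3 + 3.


left-to-right (same/higher precedence on left): tree is (+ (* 9 3) 3)
Prefix: + * 9 3 3


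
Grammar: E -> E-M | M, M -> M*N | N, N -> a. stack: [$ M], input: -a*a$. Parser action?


lookahead ∉ {*} so M won't extend; reduce E -> M
Action: reduce (E -> M)


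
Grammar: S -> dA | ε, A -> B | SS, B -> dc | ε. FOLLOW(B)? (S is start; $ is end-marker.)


$ ∈ FOLLOW(S). For each A -> αBβ: add FIRST(β)\{ε} to FOLLOW(B); if β nullable, add FOLLOW(A).
FOLLOW(B) = {$, d}


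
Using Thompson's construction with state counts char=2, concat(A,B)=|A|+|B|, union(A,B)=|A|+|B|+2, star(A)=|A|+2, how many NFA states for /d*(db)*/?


Syntax tree has 3 char leaf(s), 0 union(s), 2 star(s)
chars contribute 3×2 = 6; each union adds +2; each star adds +2
Total: 6 + 0 + 4 = 10 states


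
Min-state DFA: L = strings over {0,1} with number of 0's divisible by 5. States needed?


Track (count of 0) mod 5: states 0..4, accept at 0
Minimal DFA: 5 states


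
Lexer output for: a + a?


Scan left to right, longest-match per lexeme
Tokens: ID(a), OP(+), ID(a)


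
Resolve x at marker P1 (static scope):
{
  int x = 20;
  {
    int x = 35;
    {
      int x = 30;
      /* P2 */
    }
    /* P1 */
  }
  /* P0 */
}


x declared in the same block as P1
x = 35


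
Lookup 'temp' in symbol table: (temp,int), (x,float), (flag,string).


Lookup 'temp' → type int


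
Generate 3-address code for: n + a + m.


Break into single-operator statements:
t1 = n + a
t2 = t1 + m


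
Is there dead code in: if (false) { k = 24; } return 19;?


condition is constant false, so the whole block is unreachable
Dead: 'if (false) { k = 24; }'


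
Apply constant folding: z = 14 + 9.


14 + 9 = 23 at compile time
Optimized: z = 23


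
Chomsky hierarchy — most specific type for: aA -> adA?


LHS has context (more than one symbol) and |LHS| ≤ |RHS|
Classification: Type 1 (Context-Sensitive)


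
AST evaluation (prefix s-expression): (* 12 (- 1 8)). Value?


Evaluate inner: (- 1 8) = -7
Evaluate root: (* 12 -7) = -84
Result: -84


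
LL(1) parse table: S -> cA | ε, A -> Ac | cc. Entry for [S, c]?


For [S, c]: 'c' ∈ FIRST(cA)
Entry: S -> cA


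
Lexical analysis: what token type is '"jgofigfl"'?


Pattern: double-quoted sequence
Type: STRING_LITERAL


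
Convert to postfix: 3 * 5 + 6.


Left to right (same or higher precedence on left)
Postfix: 3 5 * 6 +


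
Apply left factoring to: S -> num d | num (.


Common prefix: 'num'
Factored: S -> num S', S' -> d | (


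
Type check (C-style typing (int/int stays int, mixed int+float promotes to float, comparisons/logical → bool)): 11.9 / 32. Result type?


Operand types: float / int
Rule: mixed int/float promotes to float; int/int stays int
Result type: float


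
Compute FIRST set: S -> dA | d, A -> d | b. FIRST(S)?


Per alternative of S: FIRST(dA) = {d}; FIRST(d) = {d}
FIRST(S) = {d}


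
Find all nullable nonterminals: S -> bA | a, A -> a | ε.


A nonterminal is nullable iff some alternative derives ε (directly, or every symbol in it is nullable)
Nullable: {A}


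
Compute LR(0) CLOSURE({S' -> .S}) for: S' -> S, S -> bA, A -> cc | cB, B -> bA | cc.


Start: S' -> .S
For each item with dot before a nonterminal B, add B -> .γ for every B-production
Closure: [S' -> .S, S -> .bA]


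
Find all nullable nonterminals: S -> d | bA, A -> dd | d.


A nonterminal is nullable iff some alternative derives ε (directly, or every symbol in it is nullable)
Nullable: {}


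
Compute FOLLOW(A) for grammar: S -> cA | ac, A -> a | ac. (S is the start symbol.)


$ ∈ FOLLOW(S). For each A -> αBβ: add FIRST(β)\{ε} to FOLLOW(B); if β nullable, add FOLLOW(A).
FOLLOW(A) = {$}


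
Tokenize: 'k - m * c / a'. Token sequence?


Scan left to right, longest-match per lexeme
Tokens: ID(k), OP(-), ID(m), OP(*), ID(c), OP(/), ID(a)


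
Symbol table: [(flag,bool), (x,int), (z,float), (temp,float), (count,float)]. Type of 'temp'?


Lookup 'temp' → type float


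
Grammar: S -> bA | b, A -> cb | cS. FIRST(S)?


Per alternative of S: FIRST(bA) = {b}; FIRST(b) = {b}
FIRST(S) = {b}


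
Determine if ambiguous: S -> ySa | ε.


balanced y^n…a^n: each string has a unique parse
Unambiguous


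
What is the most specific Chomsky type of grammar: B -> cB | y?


Right-linear: every RHS is a terminal or a terminal followed by one nonterminal
Classification: Type 3 (Regular)


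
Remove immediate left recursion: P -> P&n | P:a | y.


Left-recursive alternatives: P&n, P:a; non-recursive: y
Introduce P': P -> yP', P' -> &nP' | :aP' | ε


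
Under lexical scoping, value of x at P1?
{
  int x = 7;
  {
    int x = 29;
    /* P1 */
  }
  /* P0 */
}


x declared in the same block as P1
x = 29


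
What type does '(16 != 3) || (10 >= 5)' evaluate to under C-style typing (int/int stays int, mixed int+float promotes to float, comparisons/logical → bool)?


Operand types: bool || bool
Rule: logical operators take bool operands and yield bool
Result type: bool


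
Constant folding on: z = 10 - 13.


10 - 13 = -3 at compile time
Optimized: z = -3


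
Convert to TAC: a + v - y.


Break into single-operator statements:
t1 = a + v
t2 = t1 - y


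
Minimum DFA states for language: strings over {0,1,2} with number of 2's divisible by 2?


Track (count of 2) mod 2: states 0..1, accept at 0
Minimal DFA: 2 states


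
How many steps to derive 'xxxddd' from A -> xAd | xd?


Derivation: A => xAd => xxAdd => xxxddd
Steps: 3


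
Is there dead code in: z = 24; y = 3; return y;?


z is assigned but never read
Dead: 'z = 24'


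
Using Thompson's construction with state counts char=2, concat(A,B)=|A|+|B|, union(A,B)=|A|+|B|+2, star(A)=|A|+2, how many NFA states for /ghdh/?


Syntax tree has 4 char leaf(s), 0 union(s), 0 star(s)
chars contribute 4×2 = 8; each union adds +2; each star adds +2
Total: 8 + 0 + 0 = 8 states


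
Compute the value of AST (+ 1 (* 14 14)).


Evaluate inner: (* 14 14) = 196
Evaluate root: (+ 1 196) = 197
Result: 197


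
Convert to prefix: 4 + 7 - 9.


left-to-right (same/higher precedence on left): tree is (- (+ 4 7) 9)
Prefix: - + 4 7 9


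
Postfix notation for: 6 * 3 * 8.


Left to right (same or higher precedence on left)
Postfix: 6 3 * 8 *


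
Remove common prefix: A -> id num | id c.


Common prefix: 'id'
Factored: A -> id A', A' -> num | c


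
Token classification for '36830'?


Pattern: digits only
Type: INTEGER_LITERAL


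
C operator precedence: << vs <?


'<<' is shift (level 8); '<' is relational (level 7)
Higher level binds tighter
'<<' has higher precedence than '<'


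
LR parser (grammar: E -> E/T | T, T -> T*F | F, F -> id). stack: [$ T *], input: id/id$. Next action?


no handle; shift 'id'
Action: shift


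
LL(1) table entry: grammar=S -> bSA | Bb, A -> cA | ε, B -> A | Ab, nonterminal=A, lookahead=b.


For [A, b]: ε is nullable and 'b' ∈ FOLLOW(A)
Entry: A -> ε


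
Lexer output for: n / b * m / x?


Scan left to right, longest-match per lexeme
Tokens: ID(n), OP(/), ID(b), OP(*), ID(m), OP(/), ID(x)


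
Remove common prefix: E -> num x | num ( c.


Common prefix: 'num'
Factored: E -> num E', E' -> x | ( c


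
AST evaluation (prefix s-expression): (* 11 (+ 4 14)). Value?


Evaluate inner: (+ 4 14) = 18
Evaluate root: (* 11 18) = 198
Result: 198


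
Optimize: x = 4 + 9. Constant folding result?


4 + 9 = 13 at compile time
Optimized: x = 13


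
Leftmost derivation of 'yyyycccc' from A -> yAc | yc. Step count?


Derivation: A => yAc => yyAcc => yyyAccc => yyyycccc
Steps: 4


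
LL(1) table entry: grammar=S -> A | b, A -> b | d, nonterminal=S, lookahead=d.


For [S, d]: 'd' ∈ FIRST(A)
Entry: S -> A


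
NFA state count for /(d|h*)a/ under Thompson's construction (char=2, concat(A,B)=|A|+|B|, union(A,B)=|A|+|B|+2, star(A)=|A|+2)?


Syntax tree has 3 char leaf(s), 1 union(s), 1 star(s)
chars contribute 3×2 = 6; each union adds +2; each star adds +2
Total: 6 + 2 + 2 = 10 states


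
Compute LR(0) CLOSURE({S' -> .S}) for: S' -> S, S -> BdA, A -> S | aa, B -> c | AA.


Start: S' -> .S
For each item with dot before a nonterminal B, add B -> .γ for every B-production
Closure: [S' -> .S, S -> .BdA, B -> .c, B -> .AA, A -> .S, A -> .aa]


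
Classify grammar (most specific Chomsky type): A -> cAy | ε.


Single nonterminal LHS, but c^n y^n is not regular
Classification: Type 2 (Context-Free)


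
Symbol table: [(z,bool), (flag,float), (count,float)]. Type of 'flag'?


Lookup 'flag' → type float


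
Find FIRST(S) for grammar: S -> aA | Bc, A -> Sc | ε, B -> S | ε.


Per alternative of S: FIRST(aA) = {a}; FIRST(Bc) = {a, c}
FIRST(S) = {a, c}


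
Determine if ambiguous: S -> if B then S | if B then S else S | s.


dangling else: 'if B then if B then s else s' parses two ways
Ambiguous


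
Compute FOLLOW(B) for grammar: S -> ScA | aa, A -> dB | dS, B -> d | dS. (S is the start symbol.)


$ ∈ FOLLOW(S). For each A -> αBβ: add FIRST(β)\{ε} to FOLLOW(B); if β nullable, add FOLLOW(A).
FOLLOW(B) = {$, c}


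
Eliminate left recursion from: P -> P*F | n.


Left-recursive alternatives: P*F; non-recursive: n
Introduce P': P -> nP', P' -> *FP' | ε


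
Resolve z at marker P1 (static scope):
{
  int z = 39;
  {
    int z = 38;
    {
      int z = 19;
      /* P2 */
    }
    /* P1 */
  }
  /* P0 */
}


z declared in the same block as P1
z = 38


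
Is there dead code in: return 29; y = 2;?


statement follows a return and is unreachable
Dead: 'y = 2'


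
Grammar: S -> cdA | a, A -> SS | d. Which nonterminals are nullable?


A nonterminal is nullable iff some alternative derives ε (directly, or every symbol in it is nullable)
Nullable: {}


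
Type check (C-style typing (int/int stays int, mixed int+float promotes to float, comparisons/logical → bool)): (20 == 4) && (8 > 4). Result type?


Operand types: bool && bool
Rule: logical operators take bool operands and yield bool
Result type: bool


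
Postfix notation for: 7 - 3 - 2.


Left to right (same or higher precedence on left)
Postfix: 7 3 - 2 -


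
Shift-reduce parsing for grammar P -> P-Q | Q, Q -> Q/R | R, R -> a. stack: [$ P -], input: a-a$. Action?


no handle ('P-' is not any RHS); shift 'a'
Action: shift


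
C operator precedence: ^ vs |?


'^' is bitwise XOR (level 4); '|' is bitwise OR (level 3)
Higher level binds tighter
'^' has higher precedence than '|'


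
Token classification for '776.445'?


Pattern: digits with a decimal point
Type: FLOAT_LITERAL


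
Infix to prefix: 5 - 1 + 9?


left-to-right (same/higher precedence on left): tree is (+ (- 5 1) 9)
Prefix: + - 5 1 9


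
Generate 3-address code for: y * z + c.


Break into single-operator statements:
t1 = y * z
t2 = t1 + c


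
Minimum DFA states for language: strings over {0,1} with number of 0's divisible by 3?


Track (count of 0) mod 3: states 0..2, accept at 0
Minimal DFA: 3 states


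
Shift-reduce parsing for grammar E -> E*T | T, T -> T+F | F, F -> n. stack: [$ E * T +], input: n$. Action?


no handle; shift 'n'
Action: shift


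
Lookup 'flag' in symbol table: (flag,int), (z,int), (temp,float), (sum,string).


Lookup 'flag' → type int


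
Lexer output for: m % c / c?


Scan left to right, longest-match per lexeme
Tokens: ID(m), OP(%), ID(c), OP(/), ID(c)


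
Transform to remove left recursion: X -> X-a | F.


Left-recursive alternatives: X-a; non-recursive: F
Introduce X': X -> FX', X' -> -aX' | ε


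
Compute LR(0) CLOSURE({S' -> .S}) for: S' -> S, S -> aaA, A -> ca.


Start: S' -> .S
For each item with dot before a nonterminal B, add B -> .γ for every B-production
Closure: [S' -> .S, S -> .aaA]


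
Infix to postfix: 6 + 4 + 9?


Left to right (same or higher precedence on left)
Postfix: 6 4 + 9 +


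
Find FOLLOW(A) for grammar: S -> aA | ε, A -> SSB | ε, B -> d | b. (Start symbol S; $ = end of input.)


$ ∈ FOLLOW(S). For each A -> αBβ: add FIRST(β)\{ε} to FOLLOW(B); if β nullable, add FOLLOW(A).
FOLLOW(A) = {$, a, b, d}


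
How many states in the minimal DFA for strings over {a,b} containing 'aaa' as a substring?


KMP-style automaton: 3 progress states + 1 absorbing accept = 4
Minimal DFA: 4 states


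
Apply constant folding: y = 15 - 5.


15 - 5 = 10 at compile time
Optimized: y = 10


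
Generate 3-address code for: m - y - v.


Break into single-operator statements:
t1 = m - y
t2 = t1 - v


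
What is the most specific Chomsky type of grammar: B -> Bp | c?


Left-linear: every RHS is a terminal or one nonterminal followed by a terminal
Classification: Type 3 (Regular)


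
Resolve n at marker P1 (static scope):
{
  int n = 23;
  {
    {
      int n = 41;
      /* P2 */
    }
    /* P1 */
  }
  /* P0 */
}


P1's block does not declare n; resolves to the enclosing declaration at depth 0
n = 23


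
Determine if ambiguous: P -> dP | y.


right-linear, alternatives start with distinct terminals 'd' vs 'y': unique leftmost derivation
Unambiguous


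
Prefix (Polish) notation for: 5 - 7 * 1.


'*' binds tighter: tree is (- 5 (* 7 1))
Prefix: - 5 * 7 1


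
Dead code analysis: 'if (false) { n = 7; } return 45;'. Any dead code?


condition is constant false, so the whole block is unreachable
Dead: 'if (false) { n = 7; }'


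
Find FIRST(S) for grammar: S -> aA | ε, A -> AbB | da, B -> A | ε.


Per alternative of S: FIRST(aA) = {a}; FIRST(ε) = {ε}
FIRST(S) = {a, ε}


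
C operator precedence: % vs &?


'%' is multiplicative (level 10); '&' is bitwise AND (level 5)
Higher level binds tighter
'%' has higher precedence than '&'


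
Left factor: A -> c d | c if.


Common prefix: 'c'
Factored: A -> c A', A' -> d | if


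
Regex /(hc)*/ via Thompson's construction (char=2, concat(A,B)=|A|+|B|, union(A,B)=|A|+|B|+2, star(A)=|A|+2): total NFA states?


Syntax tree has 2 char leaf(s), 0 union(s), 1 star(s)
chars contribute 2×2 = 4; each union adds +2; each star adds +2
Total: 4 + 0 + 2 = 6 states


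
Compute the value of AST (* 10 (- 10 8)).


Evaluate inner: (- 10 8) = 2
Evaluate root: (* 10 2) = 20
Result: 20


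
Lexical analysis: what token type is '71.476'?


Pattern: digits with a decimal point
Type: FLOAT_LITERAL


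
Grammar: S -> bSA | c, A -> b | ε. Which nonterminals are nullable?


A nonterminal is nullable iff some alternative derives ε (directly, or every symbol in it is nullable)
Nullable: {A}


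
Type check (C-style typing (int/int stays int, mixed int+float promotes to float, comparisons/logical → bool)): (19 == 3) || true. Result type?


Operand types: bool || bool
Rule: logical operators take bool operands and yield bool
Result type: bool


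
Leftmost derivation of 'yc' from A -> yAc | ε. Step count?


Derivation: A => yAc => yc
Steps: 2


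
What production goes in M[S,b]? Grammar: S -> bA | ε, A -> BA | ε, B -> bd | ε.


For [S, b]: 'b' ∈ FIRST(bA)
Entry: S -> bA


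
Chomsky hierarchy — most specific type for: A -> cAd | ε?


Single nonterminal LHS, but c^n d^n is not regular
Classification: Type 2 (Context-Free)


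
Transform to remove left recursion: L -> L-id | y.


Left-recursive alternatives: L-id; non-recursive: y
Introduce L': L -> yL', L' -> -idL' | ε


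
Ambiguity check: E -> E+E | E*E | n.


'n+n*n' has two parse trees (no precedence encoded between + and *)
Ambiguous


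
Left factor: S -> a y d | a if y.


Common prefix: 'a'
Factored: S -> a S', S' -> y d | if y


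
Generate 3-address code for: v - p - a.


Break into single-operator statements:
t1 = v - p
t2 = t1 - a


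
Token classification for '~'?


Pattern: operator symbol
Type: OPERATOR


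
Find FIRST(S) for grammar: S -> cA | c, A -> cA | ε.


Per alternative of S: FIRST(cA) = {c}; FIRST(c) = {c}
FIRST(S) = {c}


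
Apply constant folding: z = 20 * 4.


20 * 4 = 80 at compile time
Optimized: z = 80


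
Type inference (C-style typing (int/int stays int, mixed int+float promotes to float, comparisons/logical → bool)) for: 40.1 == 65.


Operand types: float == int
Rule: comparison yields bool
Result type: bool


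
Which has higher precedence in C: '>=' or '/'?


'/' is multiplicative (level 10); '>=' is relational (level 7)
Higher level binds tighter
'/' has higher precedence than '>='


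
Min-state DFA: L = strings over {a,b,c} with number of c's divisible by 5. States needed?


Track (count of c) mod 5: states 0..4, accept at 0
Minimal DFA: 5 states


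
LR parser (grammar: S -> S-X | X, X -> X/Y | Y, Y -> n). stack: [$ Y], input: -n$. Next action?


'Y' (not preceded by X/) is the handle for X -> Y
Action: reduce (X -> Y)


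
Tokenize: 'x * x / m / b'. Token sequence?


Scan left to right, longest-match per lexeme
Tokens: ID(x), OP(*), ID(x), OP(/), ID(m), OP(/), ID(b)


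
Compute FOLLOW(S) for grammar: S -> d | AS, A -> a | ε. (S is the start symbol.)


$ ∈ FOLLOW(S). For each A -> αBβ: add FIRST(β)\{ε} to FOLLOW(B); if β nullable, add FOLLOW(A).
FOLLOW(S) = {$}


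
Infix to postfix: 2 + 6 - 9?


Left to right (same or higher precedence on left)
Postfix: 2 6 + 9 -


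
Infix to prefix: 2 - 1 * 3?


'*' binds tighter: tree is (- 2 (* 1 3))
Prefix: - 2 * 1 3


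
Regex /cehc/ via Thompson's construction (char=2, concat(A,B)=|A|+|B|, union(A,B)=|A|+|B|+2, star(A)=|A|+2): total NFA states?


Syntax tree has 4 char leaf(s), 0 union(s), 0 star(s)
chars contribute 4×2 = 8; each union adds +2; each star adds +2
Total: 8 + 0 + 0 = 8 states


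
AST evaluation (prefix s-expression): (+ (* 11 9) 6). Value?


Evaluate inner: (* 11 9) = 99
Evaluate root: (+ 99 6) = 105
Result: 105


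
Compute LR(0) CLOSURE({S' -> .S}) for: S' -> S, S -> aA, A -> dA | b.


Start: S' -> .S
For each item with dot before a nonterminal B, add B -> .γ for every B-production
Closure: [S' -> .S, S -> .aA]


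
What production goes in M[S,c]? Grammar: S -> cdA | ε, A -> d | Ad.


For [S, c]: 'c' ∈ FIRST(cdA)
Entry: S -> cdA


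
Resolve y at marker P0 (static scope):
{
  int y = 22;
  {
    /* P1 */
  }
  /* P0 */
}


y declared in the same block as P0
y = 22


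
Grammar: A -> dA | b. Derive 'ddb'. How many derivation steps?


Derivation: A => dA => ddA => ddb
Steps: 3


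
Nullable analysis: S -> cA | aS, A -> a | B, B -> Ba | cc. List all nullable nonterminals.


A nonterminal is nullable iff some alternative derives ε (directly, or every symbol in it is nullable)
Nullable: {}


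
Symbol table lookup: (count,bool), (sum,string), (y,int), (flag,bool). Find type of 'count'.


Lookup 'count' → type bool


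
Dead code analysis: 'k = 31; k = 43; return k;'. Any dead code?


first assignment to k is overwritten before any read
Dead: 'k = 31'


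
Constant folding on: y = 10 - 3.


10 - 3 = 7 at compile time
Optimized: y = 7


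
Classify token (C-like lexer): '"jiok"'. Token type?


Pattern: double-quoted sequence
Type: STRING_LITERAL


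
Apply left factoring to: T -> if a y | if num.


Common prefix: 'if'
Factored: T -> if T', T' -> a y | num


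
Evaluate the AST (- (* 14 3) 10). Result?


Evaluate inner: (* 14 3) = 42
Evaluate root: (- 42 10) = 32
Result: 32


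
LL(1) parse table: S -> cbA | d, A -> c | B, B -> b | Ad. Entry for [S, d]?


For [S, d]: 'd' ∈ FIRST(d)
Entry: S -> d


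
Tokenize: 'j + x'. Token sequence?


Scan left to right, longest-match per lexeme
Tokens: ID(j), OP(+), ID(x)


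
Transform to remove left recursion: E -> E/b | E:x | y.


Left-recursive alternatives: E/b, E:x; non-recursive: y
Introduce E': E -> yE', E' -> /bE' | :xE' | ε


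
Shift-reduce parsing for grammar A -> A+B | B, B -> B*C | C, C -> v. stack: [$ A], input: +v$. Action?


shift '+' to continue A -> A+B
Action: shift


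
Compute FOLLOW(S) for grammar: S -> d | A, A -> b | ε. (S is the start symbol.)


$ ∈ FOLLOW(S). For each A -> αBβ: add FIRST(β)\{ε} to FOLLOW(B); if β nullable, add FOLLOW(A).
FOLLOW(S) = {$}


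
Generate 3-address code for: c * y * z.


Break into single-operator statements:
t1 = c * y
t2 = t1 * z


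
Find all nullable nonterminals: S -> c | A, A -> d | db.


A nonterminal is nullable iff some alternative derives ε (directly, or every symbol in it is nullable)
Nullable: {}


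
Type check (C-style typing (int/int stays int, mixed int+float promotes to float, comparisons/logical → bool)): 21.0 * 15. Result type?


Operand types: float * int
Rule: mixed int/float promotes to float; int/int stays int
Result type: float


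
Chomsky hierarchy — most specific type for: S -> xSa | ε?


Single nonterminal LHS, but x^n a^n is not regular
Classification: Type 2 (Context-Free)


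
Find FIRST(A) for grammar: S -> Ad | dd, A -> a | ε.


Per alternative of A: FIRST(a) = {a}; FIRST(ε) = {ε}
FIRST(A) = {a, ε}


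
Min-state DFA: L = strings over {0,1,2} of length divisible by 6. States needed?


Track length mod 6: states 0..5, accept at 0
Minimal DFA: 6 states


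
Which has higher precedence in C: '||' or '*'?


'*' is multiplicative (level 10); '||' is logical OR (level 1)
Higher level binds tighter
'*' has higher precedence than '||'


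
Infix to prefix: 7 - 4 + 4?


left-to-right (same/higher precedence on left): tree is (+ (- 7 4) 4)
Prefix: + - 7 4 4


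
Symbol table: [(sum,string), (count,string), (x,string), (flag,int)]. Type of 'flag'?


Lookup 'flag' → type int


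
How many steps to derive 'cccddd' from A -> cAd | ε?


Derivation: A => cAd => ccAdd => cccAddd => cccddd
Steps: 4


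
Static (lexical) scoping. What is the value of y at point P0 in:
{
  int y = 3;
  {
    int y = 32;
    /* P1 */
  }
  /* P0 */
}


y declared in the same block as P0
y = 3


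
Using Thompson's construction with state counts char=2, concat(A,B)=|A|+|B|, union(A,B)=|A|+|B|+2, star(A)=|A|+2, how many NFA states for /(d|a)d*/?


Syntax tree has 3 char leaf(s), 1 union(s), 1 star(s)
chars contribute 3×2 = 6; each union adds +2; each star adds +2
Total: 6 + 2 + 2 = 10 states


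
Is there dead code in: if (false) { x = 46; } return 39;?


condition is constant false, so the whole block is unreachable
Dead: 'if (false) { x = 46; }'


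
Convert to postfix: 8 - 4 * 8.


* has higher precedence, evaluate 4*8 first
Postfix: 8 4 8 * -


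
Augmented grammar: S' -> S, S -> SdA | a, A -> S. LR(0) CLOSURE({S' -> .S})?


Start: S' -> .S
For each item with dot before a nonterminal B, add B -> .γ for every B-production
Closure: [S' -> .S, S -> .SdA, S -> .a]


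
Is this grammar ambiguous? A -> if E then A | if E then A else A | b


dangling else: 'if E then if E then b else b' parses two ways
Ambiguous


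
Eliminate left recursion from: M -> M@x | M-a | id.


Left-recursive alternatives: M@x, M-a; non-recursive: id
Introduce M': M -> idM', M' -> @xM' | -aM' | ε


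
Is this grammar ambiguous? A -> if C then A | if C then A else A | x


dangling else: 'if C then if C then x else x' parses two ways
Ambiguous


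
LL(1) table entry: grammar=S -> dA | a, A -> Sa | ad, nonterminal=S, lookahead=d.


For [S, d]: 'd' ∈ FIRST(dA)
Entry: S -> dA


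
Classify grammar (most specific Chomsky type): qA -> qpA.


LHS has context (more than one symbol) and |LHS| ≤ |RHS|
Classification: Type 1 (Context-Sensitive)


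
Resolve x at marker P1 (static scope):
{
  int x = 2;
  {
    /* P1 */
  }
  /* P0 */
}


P1's block does not declare x; resolves to the enclosing declaration at depth 0
x = 2


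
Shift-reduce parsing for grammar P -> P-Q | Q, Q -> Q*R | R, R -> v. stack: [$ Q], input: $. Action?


lookahead ∉ {*} so Q won't extend; reduce P -> Q
Action: reduce (P -> Q)


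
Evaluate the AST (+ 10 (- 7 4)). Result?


Evaluate inner: (- 7 4) = 3
Evaluate root: (+ 10 3) = 13
Result: 13


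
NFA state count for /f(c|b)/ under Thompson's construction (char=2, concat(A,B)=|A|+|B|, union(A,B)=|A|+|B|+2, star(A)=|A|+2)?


Syntax tree has 3 char leaf(s), 1 union(s), 0 star(s)
chars contribute 3×2 = 6; each union adds +2; each star adds +2
Total: 6 + 2 + 0 = 8 states


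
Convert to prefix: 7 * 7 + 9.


left-to-right (same/higher precedence on left): tree is (+ (* 7 7) 9)
Prefix: + * 7 7 9


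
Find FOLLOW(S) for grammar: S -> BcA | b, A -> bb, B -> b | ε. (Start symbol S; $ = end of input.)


$ ∈ FOLLOW(S). For each A -> αBβ: add FIRST(β)\{ε} to FOLLOW(B); if β nullable, add FOLLOW(A).
FOLLOW(S) = {$}


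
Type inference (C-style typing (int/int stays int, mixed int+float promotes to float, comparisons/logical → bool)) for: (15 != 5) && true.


Operand types: bool && bool
Rule: logical operators take bool operands and yield bool
Result type: bool


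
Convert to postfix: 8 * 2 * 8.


Left to right (same or higher precedence on left)
Postfix: 8 2 * 8 *


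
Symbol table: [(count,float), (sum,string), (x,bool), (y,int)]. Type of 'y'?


Lookup 'y' → type int


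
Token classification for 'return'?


Pattern: reserved word
Type: KEYWORD


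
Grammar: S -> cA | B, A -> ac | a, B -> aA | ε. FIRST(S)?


Per alternative of S: FIRST(cA) = {c}; FIRST(B) = {a, ε}
FIRST(S) = {a, c, ε}


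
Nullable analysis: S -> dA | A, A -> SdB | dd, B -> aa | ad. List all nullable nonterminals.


A nonterminal is nullable iff some alternative derives ε (directly, or every symbol in it is nullable)
Nullable: {}


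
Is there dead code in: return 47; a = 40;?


statement follows a return and is unreachable
Dead: 'a = 40'


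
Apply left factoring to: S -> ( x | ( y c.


Common prefix: '('
Factored: S -> ( S', S' -> x | y c


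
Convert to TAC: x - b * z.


Break into single-operator statements:
t1 = b * z
t2 = x - t1


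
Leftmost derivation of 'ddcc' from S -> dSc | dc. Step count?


Derivation: S => dSc => ddcc
Steps: 2


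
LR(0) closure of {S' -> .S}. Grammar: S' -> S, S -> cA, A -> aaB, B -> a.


Start: S' -> .S
For each item with dot before a nonterminal B, add B -> .γ for every B-production
Closure: [S' -> .S, S -> .cA]


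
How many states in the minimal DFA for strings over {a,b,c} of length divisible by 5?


Track length mod 5: states 0..4, accept at 0
Minimal DFA: 5 states


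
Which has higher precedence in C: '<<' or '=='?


'<<' is shift (level 8); '==' is equality (level 6)
Higher level binds tighter
'<<' has higher precedence than '=='


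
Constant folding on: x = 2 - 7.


2 - 7 = -5 at compile time
Optimized: x = -5


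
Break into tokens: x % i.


Scan left to right, longest-match per lexeme
Tokens: ID(x), OP(%), ID(i)


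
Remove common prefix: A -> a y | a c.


Common prefix: 'a'
Factored: A -> a A', A' -> y | c


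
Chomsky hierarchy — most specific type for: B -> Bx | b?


Left-linear: every RHS is a terminal or one nonterminal followed by a terminal
Classification: Type 3 (Regular)


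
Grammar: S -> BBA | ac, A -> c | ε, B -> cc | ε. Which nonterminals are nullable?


A nonterminal is nullable iff some alternative derives ε (directly, or every symbol in it is nullable)
Nullable: {A, B, S}


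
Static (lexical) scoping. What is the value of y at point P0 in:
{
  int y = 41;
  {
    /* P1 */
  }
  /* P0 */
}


y declared in the same block as P0
y = 41


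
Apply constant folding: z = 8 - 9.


8 - 9 = -1 at compile time
Optimized: z = -1


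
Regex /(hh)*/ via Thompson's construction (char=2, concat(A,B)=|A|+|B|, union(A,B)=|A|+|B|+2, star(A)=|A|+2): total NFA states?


Syntax tree has 2 char leaf(s), 0 union(s), 1 star(s)
chars contribute 2×2 = 4; each union adds +2; each star adds +2
Total: 4 + 0 + 2 = 6 states


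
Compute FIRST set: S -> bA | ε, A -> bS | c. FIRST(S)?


Per alternative of S: FIRST(bA) = {b}; FIRST(ε) = {ε}
FIRST(S) = {b, ε}
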